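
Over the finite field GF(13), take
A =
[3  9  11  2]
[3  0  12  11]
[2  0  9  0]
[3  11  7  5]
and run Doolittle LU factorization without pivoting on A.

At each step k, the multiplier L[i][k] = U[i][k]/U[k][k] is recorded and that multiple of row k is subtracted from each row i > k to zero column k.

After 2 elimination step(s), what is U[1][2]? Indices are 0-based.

U[1][2] = 1

k=0: U[0][0]=3
  eliminate (1,0): mult=1, new row 1: (0, 4, 1, 9); set L[1][0]=1
  eliminate (2,0): mult=5, new row 2: (0, 7, 6, 3); set L[2][0]=5
  eliminate (3,0): mult=1, new row 3: (0, 2, 9, 3); set L[3][0]=1
k=1: U[1][1]=4
  eliminate (2,1): mult=5, new row 2: (0, 0, 1, 10); set L[2][1]=5
  eliminate (3,1): mult=7, new row 3: (0, 0, 2, 5); set L[3][1]=7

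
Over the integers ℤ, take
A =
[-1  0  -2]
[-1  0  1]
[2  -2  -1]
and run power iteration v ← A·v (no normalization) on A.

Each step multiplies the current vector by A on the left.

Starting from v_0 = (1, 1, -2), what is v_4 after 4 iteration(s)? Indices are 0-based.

v_0 = (1, 1, -2).
v_1 = A·v_0 = (3, -3, 2).
v_2 = A·v_1 = (-7, -1, 10).
v_3 = A·v_2 = (-13, 17, -22).
v_4 = A·v_3 = (57, -9, -38).

v_4 = (57, -9, -38)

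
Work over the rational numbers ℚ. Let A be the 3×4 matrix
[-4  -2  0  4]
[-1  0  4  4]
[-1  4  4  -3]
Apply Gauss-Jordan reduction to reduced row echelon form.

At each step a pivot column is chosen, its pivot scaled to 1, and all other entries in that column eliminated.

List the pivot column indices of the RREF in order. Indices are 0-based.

pivot columns: 0, 1, 2

[1] R0 /= -4  ⇒  (1, 1/2, 0, -1)
     R1 -= -1·R0  ⇒  (0, 1/2, 4, 3)
     R2 -= -1·R0  ⇒  (0, 9/2, 4, -4)
[2] R1 /= 1/2  ⇒  (0, 1, 8, 6)
     R0 -= 1/2·R1  ⇒  (1, 0, -4, -4)
     R2 -= 9/2·R1  ⇒  (0, 0, -32, -31)
[3] R2 /= -32  ⇒  (0, 0, 1, 31/32)
     R0 -= -4·R2  ⇒  (1, 0, 0, -1/8)
     R1 -= 8·R2  ⇒  (0, 1, 0, -7/4)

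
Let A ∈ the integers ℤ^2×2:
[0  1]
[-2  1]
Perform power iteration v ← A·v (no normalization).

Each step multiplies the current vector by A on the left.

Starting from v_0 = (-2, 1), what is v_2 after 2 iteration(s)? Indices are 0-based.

v_2 = (5, 3)

v_0 = (-2, 1).
v_1 = A·v_0 = (1, 5).
v_2 = A·v_1 = (5, 3).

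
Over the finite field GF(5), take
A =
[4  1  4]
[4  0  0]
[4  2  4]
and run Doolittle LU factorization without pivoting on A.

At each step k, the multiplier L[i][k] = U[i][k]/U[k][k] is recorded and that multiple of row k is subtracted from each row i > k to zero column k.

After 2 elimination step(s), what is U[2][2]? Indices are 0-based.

[col 0] pivot 4
  R1 -= 1*R0 → (0, 4, 1)  (L[1][0] := 1)
  R2 -= 1*R0 → (0, 1, 0)  (L[2][0] := 1)
[col 1] pivot 4
  R2 -= 4*R1 → (0, 0, 1)  (L[2][1] := 4)

U[2][2] = 1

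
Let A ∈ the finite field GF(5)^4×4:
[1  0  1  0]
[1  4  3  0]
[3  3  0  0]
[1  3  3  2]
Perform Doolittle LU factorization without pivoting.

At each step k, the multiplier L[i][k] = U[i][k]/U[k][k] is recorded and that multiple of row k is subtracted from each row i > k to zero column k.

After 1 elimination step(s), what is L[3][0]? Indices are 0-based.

L[3][0] = 1

Step 1: pivot at (0,0) is 1.
  row1 ← row1 − (1)·row0  ⇒  L[1][0]=1, U row1=(0, 4, 2, 0)
  row2 ← row2 − (3)·row0  ⇒  L[2][0]=3, U row2=(0, 3, 2, 0)
  row3 ← row3 − (1)·row0  ⇒  L[3][0]=1, U row3=(0, 3, 2, 2)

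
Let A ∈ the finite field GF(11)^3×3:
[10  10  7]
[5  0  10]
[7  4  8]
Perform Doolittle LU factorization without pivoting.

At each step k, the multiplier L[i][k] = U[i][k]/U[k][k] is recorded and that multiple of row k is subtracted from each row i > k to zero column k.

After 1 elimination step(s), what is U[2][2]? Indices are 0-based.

Step 1: pivot at (0,0) is 10.
  row1 ← row1 − (6)·row0  ⇒  L[1][0]=6, U row1=(0, 6, 1)
  row2 ← row2 − (4)·row0  ⇒  L[2][0]=4, U row2=(0, 8, 2)

U[2][2] = 2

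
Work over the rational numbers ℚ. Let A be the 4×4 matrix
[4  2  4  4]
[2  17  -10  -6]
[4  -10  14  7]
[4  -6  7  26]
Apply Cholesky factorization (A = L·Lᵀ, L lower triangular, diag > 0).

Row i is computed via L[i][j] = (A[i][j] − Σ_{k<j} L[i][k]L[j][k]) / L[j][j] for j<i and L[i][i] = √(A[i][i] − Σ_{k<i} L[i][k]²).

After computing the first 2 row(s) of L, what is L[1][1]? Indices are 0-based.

L[1][1] = 4

Step 1: L[0][0] = √(4) = 2.
  L[1][0] = (2) / L[0][0] = 1.
Step 2: L[1][1] = √(16) = 4.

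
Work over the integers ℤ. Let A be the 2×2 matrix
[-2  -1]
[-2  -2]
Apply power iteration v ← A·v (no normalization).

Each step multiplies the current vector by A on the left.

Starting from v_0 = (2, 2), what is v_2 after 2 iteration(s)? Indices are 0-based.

v_0 = (2, 2).
v_1 = A·v_0 = (-6, -8).
v_2 = A·v_1 = (20, 28).

v_2 = (20, 28)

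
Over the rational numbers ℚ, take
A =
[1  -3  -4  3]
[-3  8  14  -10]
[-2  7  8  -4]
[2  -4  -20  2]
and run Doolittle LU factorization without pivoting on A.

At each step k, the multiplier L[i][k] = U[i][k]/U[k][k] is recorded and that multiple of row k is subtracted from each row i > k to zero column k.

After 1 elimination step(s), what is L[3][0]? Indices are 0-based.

L[3][0] = 2

[col 0] pivot 1
  R1 -= -3*R0 → (0, -1, 2, -1)  (L[1][0] := -3)
  R2 -= -2*R0 → (0, 1, 0, 2)  (L[2][0] := -2)
  R3 -= 2*R0 → (0, 2, -12, -4)  (L[3][0] := 2)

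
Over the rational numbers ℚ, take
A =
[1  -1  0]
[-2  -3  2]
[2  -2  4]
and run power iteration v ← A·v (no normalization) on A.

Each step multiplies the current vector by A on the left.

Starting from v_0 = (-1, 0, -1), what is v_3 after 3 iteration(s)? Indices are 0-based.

v_0 = (-1, 0, -1).
v_1 = A·v_0 = (-1, 0, -6).
v_2 = A·v_1 = (-1, -10, -26).
v_3 = A·v_2 = (9, -20, -86).

v_3 = (9, -20, -86)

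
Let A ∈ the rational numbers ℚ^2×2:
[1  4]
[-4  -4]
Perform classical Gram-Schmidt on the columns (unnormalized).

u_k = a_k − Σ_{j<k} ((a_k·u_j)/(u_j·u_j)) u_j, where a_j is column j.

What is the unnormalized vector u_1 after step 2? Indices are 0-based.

Step 1: u_0 = a_0 = (1, -4).
Step 2: u_1 = a_1 − (20/17)·u_0 = (48/17, 12/17).

u_1 = (48/17, 12/17)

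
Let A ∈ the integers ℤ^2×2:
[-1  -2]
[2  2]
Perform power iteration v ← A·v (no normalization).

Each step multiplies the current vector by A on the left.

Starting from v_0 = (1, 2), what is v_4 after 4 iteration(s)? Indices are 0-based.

v_0 = (1, 2).
v_1 = A·v_0 = (-5, 6).
v_2 = A·v_1 = (-7, 2).
v_3 = A·v_2 = (3, -10).
v_4 = A·v_3 = (17, -14).

v_4 = (17, -14)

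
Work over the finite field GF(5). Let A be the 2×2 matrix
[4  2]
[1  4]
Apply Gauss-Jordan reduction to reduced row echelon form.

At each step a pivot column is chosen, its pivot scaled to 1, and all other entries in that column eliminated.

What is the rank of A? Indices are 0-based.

pivot(0,0)=4: scale R0 → (1, 3)
  clear (1,0): R1 −= (1)R0 → (0, 1)
pivot(1,1)=1: scale R1 → (0, 1)
  clear (0,1): R0 −= (3)R1 → (1, 0)

rank = 2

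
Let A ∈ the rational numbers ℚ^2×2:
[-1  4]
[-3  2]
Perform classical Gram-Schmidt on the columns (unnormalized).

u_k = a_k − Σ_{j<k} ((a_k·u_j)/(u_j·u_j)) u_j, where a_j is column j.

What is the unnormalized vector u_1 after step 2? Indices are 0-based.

Step 1: u_0 = a_0 = (-1, -3).
Step 2: u_1 = a_1 − (-1)·u_0 = (3, -1).

u_1 = (3, -1)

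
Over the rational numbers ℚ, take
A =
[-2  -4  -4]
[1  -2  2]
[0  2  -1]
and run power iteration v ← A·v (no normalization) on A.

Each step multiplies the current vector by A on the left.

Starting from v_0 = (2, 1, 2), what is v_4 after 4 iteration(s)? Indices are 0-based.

v_0 = (2, 1, 2).
v_1 = A·v_0 = (-16, 4, 0).
v_2 = A·v_1 = (16, -24, 8).
v_3 = A·v_2 = (32, 80, -56).
v_4 = A·v_3 = (-160, -240, 216).

v_4 = (-160, -240, 216)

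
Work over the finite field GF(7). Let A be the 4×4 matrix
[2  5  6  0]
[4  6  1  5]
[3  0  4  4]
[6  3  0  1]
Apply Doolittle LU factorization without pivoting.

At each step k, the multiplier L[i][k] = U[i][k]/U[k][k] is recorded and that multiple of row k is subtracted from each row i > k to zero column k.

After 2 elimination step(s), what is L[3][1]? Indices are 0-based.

[col 0] pivot 2
  R1 -= 2*R0 → (0, 3, 3, 5)  (L[1][0] := 2)
  R2 -= 5*R0 → (0, 3, 2, 4)  (L[2][0] := 5)
  R3 -= 3*R0 → (0, 2, 3, 1)  (L[3][0] := 3)
[col 1] pivot 3
  R2 -= 1*R1 → (0, 0, 6, 6)  (L[2][1] := 1)
  R3 -= 3*R1 → (0, 0, 1, 0)  (L[3][1] := 3)

L[3][1] = 3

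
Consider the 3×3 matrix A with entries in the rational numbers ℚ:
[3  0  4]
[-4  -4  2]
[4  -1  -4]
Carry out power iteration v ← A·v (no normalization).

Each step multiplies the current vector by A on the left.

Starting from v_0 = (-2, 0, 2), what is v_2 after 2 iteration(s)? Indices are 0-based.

v_0 = (-2, 0, 2).
v_1 = A·v_0 = (2, 12, -16).
v_2 = A·v_1 = (-58, -88, 60).

v_2 = (-58, -88, 60)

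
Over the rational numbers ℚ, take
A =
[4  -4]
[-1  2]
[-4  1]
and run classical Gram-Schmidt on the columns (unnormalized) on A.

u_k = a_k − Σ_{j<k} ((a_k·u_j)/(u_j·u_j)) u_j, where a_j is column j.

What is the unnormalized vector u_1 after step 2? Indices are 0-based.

Step 1: u_0 = a_0 = (4, -1, -4).
Step 2: u_1 = a_1 − (-2/3)·u_0 = (-4/3, 4/3, -5/3).

u_1 = (-4/3, 4/3, -5/3)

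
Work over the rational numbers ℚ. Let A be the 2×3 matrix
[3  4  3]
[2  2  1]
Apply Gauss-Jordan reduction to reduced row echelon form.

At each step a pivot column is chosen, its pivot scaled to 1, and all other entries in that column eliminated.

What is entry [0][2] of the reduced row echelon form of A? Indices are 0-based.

[1] R0 /= 3  ⇒  (1, 4/3, 1)
     R1 -= 2·R0  ⇒  (0, -2/3, -1)
[2] R1 /= -2/3  ⇒  (0, 1, 3/2)
     R0 -= 4/3·R1  ⇒  (1, 0, -1)

M[0][2] = -1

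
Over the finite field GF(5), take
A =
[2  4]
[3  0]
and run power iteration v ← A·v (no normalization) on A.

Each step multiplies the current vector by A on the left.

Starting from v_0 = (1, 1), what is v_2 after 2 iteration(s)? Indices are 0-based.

v_2 = (4, 3)

v_0 = (1, 1).
v_1 = A·v_0 = (1, 3).
v_2 = A·v_1 = (4, 3).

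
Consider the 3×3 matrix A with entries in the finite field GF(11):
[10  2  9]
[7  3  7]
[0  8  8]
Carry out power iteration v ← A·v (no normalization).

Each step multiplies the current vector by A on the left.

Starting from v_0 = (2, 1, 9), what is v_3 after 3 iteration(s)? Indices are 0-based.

v_0 = (2, 1, 9).
v_1 = A·v_0 = (4, 3, 3).
v_2 = A·v_1 = (7, 3, 4).
v_3 = A·v_2 = (2, 9, 1).

v_3 = (2, 9, 1)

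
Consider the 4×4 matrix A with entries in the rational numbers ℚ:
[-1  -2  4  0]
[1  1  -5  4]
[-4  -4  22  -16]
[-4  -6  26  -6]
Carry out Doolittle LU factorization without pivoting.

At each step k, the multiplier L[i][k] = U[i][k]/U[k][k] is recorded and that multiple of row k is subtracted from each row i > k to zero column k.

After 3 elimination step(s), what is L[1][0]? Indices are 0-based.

L[1][0] = -1

k=0: U[0][0]=-1
  eliminate (1,0): mult=-1, new row 1: (0, -1, -1, 4); set L[1][0]=-1
  eliminate (2,0): mult=4, new row 2: (0, 4, 6, -16); set L[2][0]=4
  eliminate (3,0): mult=4, new row 3: (0, 2, 10, -6); set L[3][0]=4
k=1: U[1][1]=-1
  eliminate (2,1): mult=-4, new row 2: (0, 0, 2, 0); set L[2][1]=-4
  eliminate (3,1): mult=-2, new row 3: (0, 0, 8, 2); set L[3][1]=-2
k=2: U[2][2]=2
  eliminate (3,2): mult=4, new row 3: (0, 0, 0, 2); set L[3][2]=4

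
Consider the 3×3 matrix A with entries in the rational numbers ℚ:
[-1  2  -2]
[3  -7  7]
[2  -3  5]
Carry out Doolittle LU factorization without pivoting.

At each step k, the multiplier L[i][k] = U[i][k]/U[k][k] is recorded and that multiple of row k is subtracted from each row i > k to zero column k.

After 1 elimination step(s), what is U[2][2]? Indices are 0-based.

k=0: U[0][0]=-1
  eliminate (1,0): mult=-3, new row 1: (0, -1, 1); set L[1][0]=-3
  eliminate (2,0): mult=-2, new row 2: (0, 1, 1); set L[2][0]=-2

U[2][2] = 1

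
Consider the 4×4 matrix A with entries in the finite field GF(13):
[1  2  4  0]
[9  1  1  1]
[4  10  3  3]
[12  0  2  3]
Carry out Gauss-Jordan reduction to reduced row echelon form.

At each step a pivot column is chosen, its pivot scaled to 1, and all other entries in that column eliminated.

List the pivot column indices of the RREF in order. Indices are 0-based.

pivot(0,0)=1: scale R0 → (1, 2, 4, 0)
  clear (1,0): R1 −= (9)R0 → (0, 9, 4, 1)
  clear (2,0): R2 −= (4)R0 → (0, 2, 0, 3)
  clear (3,0): R3 −= (12)R0 → (0, 2, 6, 3)
pivot(1,1)=9: scale R1 → (0, 1, 12, 3)
  clear (0,1): R0 −= (2)R1 → (1, 0, 6, 7)
  clear (2,1): R2 −= (2)R1 → (0, 0, 2, 10)
  clear (3,1): R3 −= (2)R1 → (0, 0, 8, 10)
pivot(2,2)=2: scale R2 → (0, 0, 1, 5)
  clear (0,2): R0 −= (6)R2 → (1, 0, 0, 3)
  clear (1,2): R1 −= (12)R2 → (0, 1, 0, 8)
  clear (3,2): R3 −= (8)R2 → (0, 0, 0, 9)
pivot(3,3)=9: scale R3 → (0, 0, 0, 1)
  clear (0,3): R0 −= (3)R3 → (1, 0, 0, 0)
  clear (1,3): R1 −= (8)R3 → (0, 1, 0, 0)
  clear (2,3): R2 −= (5)R3 → (0, 0, 1, 0)

pivot columns: 0, 1, 2, 3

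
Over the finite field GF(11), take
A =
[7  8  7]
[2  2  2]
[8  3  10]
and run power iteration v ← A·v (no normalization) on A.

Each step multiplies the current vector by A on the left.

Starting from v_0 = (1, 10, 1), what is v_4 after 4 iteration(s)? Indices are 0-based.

v_0 = (1, 10, 1).
v_1 = A·v_0 = (6, 2, 4).
v_2 = A·v_1 = (9, 2, 6).
v_3 = A·v_2 = (0, 1, 6).
v_4 = A·v_3 = (6, 3, 8).

v_4 = (6, 3, 8)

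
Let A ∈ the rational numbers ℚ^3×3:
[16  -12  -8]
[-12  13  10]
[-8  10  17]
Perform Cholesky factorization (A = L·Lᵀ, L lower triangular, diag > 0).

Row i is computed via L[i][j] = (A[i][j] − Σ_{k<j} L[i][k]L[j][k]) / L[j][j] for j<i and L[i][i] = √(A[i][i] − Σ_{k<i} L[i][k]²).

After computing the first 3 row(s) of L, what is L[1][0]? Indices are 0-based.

Step 1: L[0][0] = √(16) = 4.
  L[1][0] = (-12) / L[0][0] = -3.
Step 2: L[1][1] = √(4) = 2.
  L[2][0] = (-8) / L[0][0] = -2.
  L[2][1] = (4) / L[1][1] = 2.
Step 3: L[2][2] = √(9) = 3.

L[1][0] = -3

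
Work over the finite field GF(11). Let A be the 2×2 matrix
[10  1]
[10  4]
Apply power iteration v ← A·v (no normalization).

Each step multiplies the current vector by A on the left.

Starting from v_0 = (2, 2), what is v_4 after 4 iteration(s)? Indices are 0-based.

v_0 = (2, 2).
v_1 = A·v_0 = (0, 6).
v_2 = A·v_1 = (6, 2).
v_3 = A·v_2 = (7, 2).
v_4 = A·v_3 = (6, 1).

v_4 = (6, 1)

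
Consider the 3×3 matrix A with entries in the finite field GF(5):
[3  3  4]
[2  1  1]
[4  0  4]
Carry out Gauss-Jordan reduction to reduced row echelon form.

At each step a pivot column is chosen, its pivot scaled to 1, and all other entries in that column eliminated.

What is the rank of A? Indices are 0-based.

rank = 3

pivot(0,0)=3: scale R0 → (1, 1, 3)
  clear (1,0): R1 −= (2)R0 → (0, 4, 0)
  clear (2,0): R2 −= (4)R0 → (0, 1, 2)
pivot(1,1)=4: scale R1 → (0, 1, 0)
  clear (0,1): R0 −= (1)R1 → (1, 0, 3)
  clear (2,1): R2 −= (1)R1 → (0, 0, 2)
pivot(2,2)=2: scale R2 → (0, 0, 1)
  clear (0,2): R0 −= (3)R2 → (1, 0, 0)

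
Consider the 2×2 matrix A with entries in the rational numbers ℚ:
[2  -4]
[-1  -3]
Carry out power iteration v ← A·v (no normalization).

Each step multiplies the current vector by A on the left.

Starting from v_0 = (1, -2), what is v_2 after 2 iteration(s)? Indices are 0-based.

v_2 = (0, -25)

v_0 = (1, -2).
v_1 = A·v_0 = (10, 5).
v_2 = A·v_1 = (0, -25).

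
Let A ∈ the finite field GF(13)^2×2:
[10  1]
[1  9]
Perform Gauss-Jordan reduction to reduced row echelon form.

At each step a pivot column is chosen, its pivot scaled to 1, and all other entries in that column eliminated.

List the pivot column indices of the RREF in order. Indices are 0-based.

pivot columns: 0, 1

[1] R0 /= 10  ⇒  (1, 4)
     R1 -= 1·R0  ⇒  (0, 5)
[2] R1 /= 5  ⇒  (0, 1)
     R0 -= 4·R1  ⇒  (1, 0)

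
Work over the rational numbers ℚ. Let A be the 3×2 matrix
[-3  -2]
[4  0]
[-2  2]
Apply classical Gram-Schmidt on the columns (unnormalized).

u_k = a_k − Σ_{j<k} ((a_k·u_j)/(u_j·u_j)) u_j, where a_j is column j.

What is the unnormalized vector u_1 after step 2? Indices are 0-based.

u_1 = (-52/29, -8/29, 62/29)

Step 1: u_0 = a_0 = (-3, 4, -2).
Step 2: u_1 = a_1 − (2/29)·u_0 = (-52/29, -8/29, 62/29).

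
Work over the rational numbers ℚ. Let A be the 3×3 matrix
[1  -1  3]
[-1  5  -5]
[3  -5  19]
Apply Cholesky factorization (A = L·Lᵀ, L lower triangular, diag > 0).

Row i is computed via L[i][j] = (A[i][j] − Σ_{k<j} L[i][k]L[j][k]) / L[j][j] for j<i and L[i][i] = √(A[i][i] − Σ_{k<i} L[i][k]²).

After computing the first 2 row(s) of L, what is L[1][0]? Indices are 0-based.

Step 1: L[0][0] = √(1) = 1.
  L[1][0] = (-1) / L[0][0] = -1.
Step 2: L[1][1] = √(4) = 2.

L[1][0] = -1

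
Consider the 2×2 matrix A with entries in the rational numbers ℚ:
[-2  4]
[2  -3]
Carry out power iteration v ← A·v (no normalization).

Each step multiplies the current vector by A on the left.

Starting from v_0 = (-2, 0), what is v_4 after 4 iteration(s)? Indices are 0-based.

v_4 = (-688, 580)

v_0 = (-2, 0).
v_1 = A·v_0 = (4, -4).
v_2 = A·v_1 = (-24, 20).
v_3 = A·v_2 = (128, -108).
v_4 = A·v_3 = (-688, 580).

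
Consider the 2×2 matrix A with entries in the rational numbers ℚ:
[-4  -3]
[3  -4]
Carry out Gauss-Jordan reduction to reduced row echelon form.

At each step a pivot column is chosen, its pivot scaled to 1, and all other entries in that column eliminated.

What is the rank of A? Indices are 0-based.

pivot(0,0)=-4: scale R0 → (1, 3/4)
  clear (1,0): R1 −= (3)R0 → (0, -25/4)
pivot(1,1)=-25/4: scale R1 → (0, 1)
  clear (0,1): R0 −= (3/4)R1 → (1, 0)

rank = 2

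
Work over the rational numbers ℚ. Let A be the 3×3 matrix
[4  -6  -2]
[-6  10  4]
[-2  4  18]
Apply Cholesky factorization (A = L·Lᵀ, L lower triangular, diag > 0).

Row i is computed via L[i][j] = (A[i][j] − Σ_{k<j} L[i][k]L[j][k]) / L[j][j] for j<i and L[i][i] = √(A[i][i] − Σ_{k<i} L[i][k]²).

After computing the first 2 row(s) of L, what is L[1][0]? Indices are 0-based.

Step 1: L[0][0] = √(4) = 2.
  L[1][0] = (-6) / L[0][0] = -3.
Step 2: L[1][1] = √(1) = 1.

L[1][0] = -3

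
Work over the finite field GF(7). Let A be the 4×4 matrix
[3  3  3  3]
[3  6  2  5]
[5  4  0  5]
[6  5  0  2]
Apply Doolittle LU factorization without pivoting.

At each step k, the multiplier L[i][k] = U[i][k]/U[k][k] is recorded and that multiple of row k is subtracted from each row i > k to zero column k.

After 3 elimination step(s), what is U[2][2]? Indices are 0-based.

k=0: U[0][0]=3
  eliminate (1,0): mult=1, new row 1: (0, 3, 6, 2); set L[1][0]=1
  eliminate (2,0): mult=4, new row 2: (0, 6, 2, 0); set L[2][0]=4
  eliminate (3,0): mult=2, new row 3: (0, 6, 1, 3); set L[3][0]=2
k=1: U[1][1]=3
  eliminate (2,1): mult=2, new row 2: (0, 0, 4, 3); set L[2][1]=2
  eliminate (3,1): mult=2, new row 3: (0, 0, 3, 6); set L[3][1]=2
k=2: U[2][2]=4
  eliminate (3,2): mult=6, new row 3: (0, 0, 0, 2); set L[3][2]=6

U[2][2] = 4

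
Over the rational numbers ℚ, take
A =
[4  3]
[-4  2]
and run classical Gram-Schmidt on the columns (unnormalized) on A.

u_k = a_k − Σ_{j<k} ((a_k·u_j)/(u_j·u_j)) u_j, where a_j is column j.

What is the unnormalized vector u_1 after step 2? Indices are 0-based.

Step 1: u_0 = a_0 = (4, -4).
Step 2: u_1 = a_1 − (1/8)·u_0 = (5/2, 5/2).

u_1 = (5/2, 5/2)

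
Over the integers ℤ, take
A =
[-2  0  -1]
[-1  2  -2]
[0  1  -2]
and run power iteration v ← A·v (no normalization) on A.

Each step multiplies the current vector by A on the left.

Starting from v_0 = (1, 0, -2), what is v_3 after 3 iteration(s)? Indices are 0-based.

v_0 = (1, 0, -2).
v_1 = A·v_0 = (0, 3, 4).
v_2 = A·v_1 = (-4, -2, -5).
v_3 = A·v_2 = (13, 10, 8).

v_3 = (13, 10, 8)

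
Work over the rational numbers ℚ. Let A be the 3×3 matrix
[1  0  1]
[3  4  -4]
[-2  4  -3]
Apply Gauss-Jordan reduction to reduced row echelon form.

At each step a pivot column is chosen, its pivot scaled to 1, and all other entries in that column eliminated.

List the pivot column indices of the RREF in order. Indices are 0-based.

pivot columns: 0, 1, 2

[1] R0 /= 1  ⇒  (1, 0, 1)
     R1 -= 3·R0  ⇒  (0, 4, -7)
     R2 -= -2·R0  ⇒  (0, 4, -1)
[2] R1 /= 4  ⇒  (0, 1, -7/4)
     R2 -= 4·R1  ⇒  (0, 0, 6)
[3] R2 /= 6  ⇒  (0, 0, 1)
     R0 -= 1·R2  ⇒  (1, 0, 0)
     R1 -= -7/4·R2  ⇒  (0, 1, 0)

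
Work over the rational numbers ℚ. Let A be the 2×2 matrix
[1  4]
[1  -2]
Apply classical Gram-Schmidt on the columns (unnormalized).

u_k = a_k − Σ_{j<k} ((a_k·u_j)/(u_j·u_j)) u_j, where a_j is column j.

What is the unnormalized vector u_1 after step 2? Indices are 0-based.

u_1 = (3, -3)

Step 1: u_0 = a_0 = (1, 1).
Step 2: u_1 = a_1 − (1)·u_0 = (3, -3).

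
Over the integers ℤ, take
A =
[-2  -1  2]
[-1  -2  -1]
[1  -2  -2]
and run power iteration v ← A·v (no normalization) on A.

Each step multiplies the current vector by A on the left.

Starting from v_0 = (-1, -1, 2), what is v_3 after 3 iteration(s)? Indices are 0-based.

v_0 = (-1, -1, 2).
v_1 = A·v_0 = (7, 1, -3).
v_2 = A·v_1 = (-21, -6, 11).
v_3 = A·v_2 = (70, 22, -31).

v_3 = (70, 22, -31)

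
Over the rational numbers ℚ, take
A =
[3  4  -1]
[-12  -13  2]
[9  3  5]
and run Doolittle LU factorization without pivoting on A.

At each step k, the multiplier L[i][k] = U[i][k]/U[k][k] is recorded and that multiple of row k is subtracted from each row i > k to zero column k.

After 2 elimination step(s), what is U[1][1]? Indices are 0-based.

U[1][1] = 3

[col 0] pivot 3
  R1 -= -4*R0 → (0, 3, -2)  (L[1][0] := -4)
  R2 -= 3*R0 → (0, -9, 8)  (L[2][0] := 3)
[col 1] pivot 3
  R2 -= -3*R1 → (0, 0, 2)  (L[2][1] := -3)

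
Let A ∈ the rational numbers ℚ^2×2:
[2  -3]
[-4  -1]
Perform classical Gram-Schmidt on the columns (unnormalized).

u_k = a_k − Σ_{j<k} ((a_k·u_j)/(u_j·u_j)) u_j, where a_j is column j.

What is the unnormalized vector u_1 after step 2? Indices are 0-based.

Step 1: u_0 = a_0 = (2, -4).
Step 2: u_1 = a_1 − (-1/10)·u_0 = (-14/5, -7/5).

u_1 = (-14/5, -7/5)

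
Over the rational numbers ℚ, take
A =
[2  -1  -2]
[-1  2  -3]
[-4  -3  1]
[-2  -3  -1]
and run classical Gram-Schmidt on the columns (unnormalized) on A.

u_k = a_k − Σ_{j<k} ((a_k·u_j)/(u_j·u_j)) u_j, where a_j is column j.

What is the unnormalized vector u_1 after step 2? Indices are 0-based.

Step 1: u_0 = a_0 = (2, -1, -4, -2).
Step 2: u_1 = a_1 − (14/25)·u_0 = (-53/25, 64/25, -19/25, -47/25).

u_1 = (-53/25, 64/25, -19/25, -47/25)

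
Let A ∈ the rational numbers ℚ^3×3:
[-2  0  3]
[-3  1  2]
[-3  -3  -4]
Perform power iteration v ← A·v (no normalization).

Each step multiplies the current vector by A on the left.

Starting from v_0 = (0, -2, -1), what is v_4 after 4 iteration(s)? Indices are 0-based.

v_0 = (0, -2, -1).
v_1 = A·v_0 = (-3, -4, 10).
v_2 = A·v_1 = (36, 25, -19).
v_3 = A·v_2 = (-129, -121, -107).
v_4 = A·v_3 = (-63, 52, 1178).

v_4 = (-63, 52, 1178)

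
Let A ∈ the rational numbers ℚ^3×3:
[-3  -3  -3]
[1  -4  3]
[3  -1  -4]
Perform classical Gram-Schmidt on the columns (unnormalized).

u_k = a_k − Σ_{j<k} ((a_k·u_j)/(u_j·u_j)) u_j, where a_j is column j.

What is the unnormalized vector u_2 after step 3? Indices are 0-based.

u_2 = (-1419/490, 774/245, -387/98)

Step 1: u_0 = a_0 = (-3, 1, 3).
Step 2: u_1 = a_1 − (2/19)·u_0 = (-51/19, -78/19, -25/19).
Step 3: u_2 = a_2 − (0)·u_0 − (19/490)·u_1 = (-1419/490, 774/245, -387/98).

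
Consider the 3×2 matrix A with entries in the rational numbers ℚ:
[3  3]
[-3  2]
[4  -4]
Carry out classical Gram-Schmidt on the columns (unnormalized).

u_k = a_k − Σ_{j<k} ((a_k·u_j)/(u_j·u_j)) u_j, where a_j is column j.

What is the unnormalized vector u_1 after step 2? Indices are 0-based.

Step 1: u_0 = a_0 = (3, -3, 4).
Step 2: u_1 = a_1 − (-13/34)·u_0 = (141/34, 29/34, -42/17).

u_1 = (141/34, 29/34, -42/17)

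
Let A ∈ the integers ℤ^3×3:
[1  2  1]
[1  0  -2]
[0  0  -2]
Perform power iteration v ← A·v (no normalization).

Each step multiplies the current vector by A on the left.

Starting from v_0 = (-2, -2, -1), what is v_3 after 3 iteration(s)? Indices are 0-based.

v_3 = (-31, 3, 8)

v_0 = (-2, -2, -1).
v_1 = A·v_0 = (-7, 0, 2).
v_2 = A·v_1 = (-5, -11, -4).
v_3 = A·v_2 = (-31, 3, 8).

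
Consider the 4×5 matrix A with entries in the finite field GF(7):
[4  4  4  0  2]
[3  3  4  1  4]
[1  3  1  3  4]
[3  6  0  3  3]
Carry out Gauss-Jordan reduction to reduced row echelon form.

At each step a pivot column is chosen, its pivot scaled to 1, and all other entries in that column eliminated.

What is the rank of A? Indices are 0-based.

step 1: normalize row 0 (÷4) = (1, 1, 1, 0, 4)
  row 1: subtract 3×row0 = (0, 0, 1, 1, 6)
  row 2: subtract 1×row0 = (0, 2, 0, 3, 0)
  row 3: subtract 3×row0 = (0, 3, 4, 3, 5)
step 2: exchange rows 1,2
step 2: normalize row 1 (÷2) = (0, 1, 0, 5, 0)
  row 0: subtract 1×row1 = (1, 0, 1, 2, 4)
  row 3: subtract 3×row1 = (0, 0, 4, 2, 5)
step 3: normalize row 2 (÷1) = (0, 0, 1, 1, 6)
  row 0: subtract 1×row2 = (1, 0, 0, 1, 5)
  row 3: subtract 4×row2 = (0, 0, 0, 5, 2)
step 4: normalize row 3 (÷5) = (0, 0, 0, 1, 6)
  row 0: subtract 1×row3 = (1, 0, 0, 0, 6)
  row 1: subtract 5×row3 = (0, 1, 0, 0, 5)
  row 2: subtract 1×row3 = (0, 0, 1, 0, 0)

rank = 4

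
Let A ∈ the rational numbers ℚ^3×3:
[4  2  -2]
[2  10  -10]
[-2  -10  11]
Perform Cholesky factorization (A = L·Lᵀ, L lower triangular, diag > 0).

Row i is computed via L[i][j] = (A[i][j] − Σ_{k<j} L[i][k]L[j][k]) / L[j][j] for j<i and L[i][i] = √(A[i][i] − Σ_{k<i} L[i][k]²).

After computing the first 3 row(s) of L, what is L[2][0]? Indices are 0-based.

Step 1: L[0][0] = √(4) = 2.
  L[1][0] = (2) / L[0][0] = 1.
Step 2: L[1][1] = √(9) = 3.
  L[2][0] = (-2) / L[0][0] = -1.
  L[2][1] = (-9) / L[1][1] = -3.
Step 3: L[2][2] = √(1) = 1.

L[2][0] = -1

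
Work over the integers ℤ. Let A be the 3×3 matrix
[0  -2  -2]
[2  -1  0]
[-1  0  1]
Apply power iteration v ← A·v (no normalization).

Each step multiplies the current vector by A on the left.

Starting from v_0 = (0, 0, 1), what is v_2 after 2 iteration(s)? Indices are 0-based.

v_0 = (0, 0, 1).
v_1 = A·v_0 = (-2, 0, 1).
v_2 = A·v_1 = (-2, -4, 3).

v_2 = (-2, -4, 3)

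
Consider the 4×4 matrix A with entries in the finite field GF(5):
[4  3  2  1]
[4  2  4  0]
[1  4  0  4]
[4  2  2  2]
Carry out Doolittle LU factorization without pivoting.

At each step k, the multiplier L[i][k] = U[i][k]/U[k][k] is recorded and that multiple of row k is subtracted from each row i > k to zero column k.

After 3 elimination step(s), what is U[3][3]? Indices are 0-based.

U[3][3] = 3

k=0: U[0][0]=4
  eliminate (1,0): mult=1, new row 1: (0, 4, 2, 4); set L[1][0]=1
  eliminate (2,0): mult=4, new row 2: (0, 2, 2, 0); set L[2][0]=4
  eliminate (3,0): mult=1, new row 3: (0, 4, 0, 1); set L[3][0]=1
k=1: U[1][1]=4
  eliminate (2,1): mult=3, new row 2: (0, 0, 1, 3); set L[2][1]=3
  eliminate (3,1): mult=1, new row 3: (0, 0, 3, 2); set L[3][1]=1
k=2: U[2][2]=1
  eliminate (3,2): mult=3, new row 3: (0, 0, 0, 3); set L[3][2]=3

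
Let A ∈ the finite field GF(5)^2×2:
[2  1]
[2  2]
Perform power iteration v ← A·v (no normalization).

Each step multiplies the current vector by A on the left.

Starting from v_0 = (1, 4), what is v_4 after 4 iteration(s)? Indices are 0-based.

v_0 = (1, 4).
v_1 = A·v_0 = (1, 0).
v_2 = A·v_1 = (2, 2).
v_3 = A·v_2 = (1, 3).
v_4 = A·v_3 = (0, 3).

v_4 = (0, 3)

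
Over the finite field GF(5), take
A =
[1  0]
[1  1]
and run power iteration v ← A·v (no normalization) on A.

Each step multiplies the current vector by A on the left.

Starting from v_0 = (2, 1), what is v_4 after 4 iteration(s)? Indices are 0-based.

v_4 = (2, 4)

v_0 = (2, 1).
v_1 = A·v_0 = (2, 3).
v_2 = A·v_1 = (2, 0).
v_3 = A·v_2 = (2, 2).
v_4 = A·v_3 = (2, 4).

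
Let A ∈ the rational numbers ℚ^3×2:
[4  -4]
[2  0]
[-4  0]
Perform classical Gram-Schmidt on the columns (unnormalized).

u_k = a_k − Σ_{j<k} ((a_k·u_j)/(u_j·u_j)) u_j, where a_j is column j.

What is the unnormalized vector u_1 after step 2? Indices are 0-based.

Step 1: u_0 = a_0 = (4, 2, -4).
Step 2: u_1 = a_1 − (-4/9)·u_0 = (-20/9, 8/9, -16/9).

u_1 = (-20/9, 8/9, -16/9)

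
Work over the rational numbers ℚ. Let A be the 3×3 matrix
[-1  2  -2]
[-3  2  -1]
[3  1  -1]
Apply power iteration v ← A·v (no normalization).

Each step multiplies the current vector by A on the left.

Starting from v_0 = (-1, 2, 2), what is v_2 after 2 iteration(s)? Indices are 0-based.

v_0 = (-1, 2, 2).
v_1 = A·v_0 = (1, 5, -3).
v_2 = A·v_1 = (15, 10, 11).

v_2 = (15, 10, 11)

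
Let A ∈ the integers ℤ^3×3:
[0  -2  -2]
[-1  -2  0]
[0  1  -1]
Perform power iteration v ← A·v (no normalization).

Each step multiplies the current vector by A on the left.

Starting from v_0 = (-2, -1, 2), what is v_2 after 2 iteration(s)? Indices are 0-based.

v_0 = (-2, -1, 2).
v_1 = A·v_0 = (-2, 4, -3).
v_2 = A·v_1 = (-2, -6, 7).

v_2 = (-2, -6, 7)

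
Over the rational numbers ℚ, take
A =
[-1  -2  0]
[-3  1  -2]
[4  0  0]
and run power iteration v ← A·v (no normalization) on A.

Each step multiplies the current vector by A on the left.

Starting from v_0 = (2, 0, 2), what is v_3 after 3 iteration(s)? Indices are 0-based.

v_0 = (2, 0, 2).
v_1 = A·v_0 = (-2, -10, 8).
v_2 = A·v_1 = (22, -20, -8).
v_3 = A·v_2 = (18, -70, 88).

v_3 = (18, -70, 88)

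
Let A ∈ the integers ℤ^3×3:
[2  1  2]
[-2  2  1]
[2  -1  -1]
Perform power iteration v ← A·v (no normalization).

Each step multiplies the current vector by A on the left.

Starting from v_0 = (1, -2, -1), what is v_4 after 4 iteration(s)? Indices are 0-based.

v_0 = (1, -2, -1).
v_1 = A·v_0 = (-2, -7, 5).
v_2 = A·v_1 = (-1, -5, -2).
v_3 = A·v_2 = (-11, -10, 5).
v_4 = A·v_3 = (-22, 7, -17).

v_4 = (-22, 7, -17)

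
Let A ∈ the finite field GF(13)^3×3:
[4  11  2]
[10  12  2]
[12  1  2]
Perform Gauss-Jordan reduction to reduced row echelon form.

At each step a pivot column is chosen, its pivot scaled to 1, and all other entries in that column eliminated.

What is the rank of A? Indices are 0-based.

[1] R0 /= 4  ⇒  (1, 6, 7)
     R1 -= 10·R0  ⇒  (0, 4, 10)
     R2 -= 12·R0  ⇒  (0, 7, 9)
[2] R1 /= 4  ⇒  (0, 1, 9)
     R0 -= 6·R1  ⇒  (1, 0, 5)
     R2 -= 7·R1  ⇒  (0, 0, 11)
[3] R2 /= 11  ⇒  (0, 0, 1)
     R0 -= 5·R2  ⇒  (1, 0, 0)
     R1 -= 9·R2  ⇒  (0, 1, 0)

rank = 3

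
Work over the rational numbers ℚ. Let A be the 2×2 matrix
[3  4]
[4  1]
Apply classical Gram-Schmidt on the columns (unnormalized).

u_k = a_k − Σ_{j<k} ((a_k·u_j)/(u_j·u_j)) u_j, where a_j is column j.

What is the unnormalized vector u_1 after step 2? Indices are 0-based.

u_1 = (52/25, -39/25)

Step 1: u_0 = a_0 = (3, 4).
Step 2: u_1 = a_1 − (16/25)·u_0 = (52/25, -39/25).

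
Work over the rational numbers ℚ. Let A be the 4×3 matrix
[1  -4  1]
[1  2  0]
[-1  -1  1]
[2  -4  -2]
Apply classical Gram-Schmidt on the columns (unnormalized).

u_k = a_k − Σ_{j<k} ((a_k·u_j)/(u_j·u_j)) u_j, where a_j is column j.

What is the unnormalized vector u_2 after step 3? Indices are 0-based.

u_2 = (239/178, 151/178, 21/89, -87/89)

Step 1: u_0 = a_0 = (1, 1, -1, 2).
Step 2: u_1 = a_1 − (-9/7)·u_0 = (-19/7, 23/7, -16/7, -10/7).
Step 3: u_2 = a_2 − (-4/7)·u_0 − (-15/178)·u_1 = (239/178, 151/178, 21/89, -87/89).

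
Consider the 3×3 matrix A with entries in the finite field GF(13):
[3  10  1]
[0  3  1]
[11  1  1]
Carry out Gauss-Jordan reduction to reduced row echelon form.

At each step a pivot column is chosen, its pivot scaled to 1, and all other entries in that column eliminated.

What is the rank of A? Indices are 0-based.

step 1: normalize row 0 (÷3) = (1, 12, 9)
  row 2: subtract 11×row0 = (0, 12, 6)
step 2: normalize row 1 (÷3) = (0, 1, 9)
  row 0: subtract 12×row1 = (1, 0, 5)
  row 2: subtract 12×row1 = (0, 0, 2)
step 3: normalize row 2 (÷2) = (0, 0, 1)
  row 0: subtract 5×row2 = (1, 0, 0)
  row 1: subtract 9×row2 = (0, 1, 0)

rank = 3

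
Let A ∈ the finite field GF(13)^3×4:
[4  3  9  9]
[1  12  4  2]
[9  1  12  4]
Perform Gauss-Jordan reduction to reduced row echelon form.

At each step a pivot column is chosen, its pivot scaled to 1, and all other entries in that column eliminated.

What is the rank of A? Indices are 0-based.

rank = 3

[1] R0 /= 4  ⇒  (1, 4, 12, 12)
     R1 -= 1·R0  ⇒  (0, 8, 5, 3)
     R2 -= 9·R0  ⇒  (0, 4, 8, 0)
[2] R1 /= 8  ⇒  (0, 1, 12, 2)
     R0 -= 4·R1  ⇒  (1, 0, 3, 4)
     R2 -= 4·R1  ⇒  (0, 0, 12, 5)
[3] R2 /= 12  ⇒  (0, 0, 1, 8)
     R0 -= 3·R2  ⇒  (1, 0, 0, 6)
     R1 -= 12·R2  ⇒  (0, 1, 0, 10)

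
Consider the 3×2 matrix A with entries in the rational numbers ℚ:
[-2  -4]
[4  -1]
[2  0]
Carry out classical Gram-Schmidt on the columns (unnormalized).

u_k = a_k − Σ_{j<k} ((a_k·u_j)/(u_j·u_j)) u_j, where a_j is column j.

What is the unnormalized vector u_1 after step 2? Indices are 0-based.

Step 1: u_0 = a_0 = (-2, 4, 2).
Step 2: u_1 = a_1 − (1/6)·u_0 = (-11/3, -5/3, -1/3).

u_1 = (-11/3, -5/3, -1/3)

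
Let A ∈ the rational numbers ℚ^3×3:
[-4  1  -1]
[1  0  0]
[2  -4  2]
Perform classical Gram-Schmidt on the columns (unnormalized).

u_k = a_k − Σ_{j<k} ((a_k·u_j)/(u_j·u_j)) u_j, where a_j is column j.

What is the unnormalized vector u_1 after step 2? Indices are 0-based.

Step 1: u_0 = a_0 = (-4, 1, 2).
Step 2: u_1 = a_1 − (-4/7)·u_0 = (-9/7, 4/7, -20/7).

u_1 = (-9/7, 4/7, -20/7)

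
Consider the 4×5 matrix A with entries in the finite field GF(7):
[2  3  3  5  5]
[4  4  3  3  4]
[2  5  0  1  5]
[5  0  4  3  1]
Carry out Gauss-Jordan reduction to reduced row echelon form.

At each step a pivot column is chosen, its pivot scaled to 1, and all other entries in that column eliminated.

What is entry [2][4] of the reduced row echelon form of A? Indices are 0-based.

[1] R0 /= 2  ⇒  (1, 5, 5, 6, 6)
     R1 -= 4·R0  ⇒  (0, 5, 4, 0, 1)
     R2 -= 2·R0  ⇒  (0, 2, 4, 3, 0)
     R3 -= 5·R0  ⇒  (0, 3, 0, 1, 6)
[2] R1 /= 5  ⇒  (0, 1, 5, 0, 3)
     R0 -= 5·R1  ⇒  (1, 0, 1, 6, 5)
     R2 -= 2·R1  ⇒  (0, 0, 1, 3, 1)
     R3 -= 3·R1  ⇒  (0, 0, 6, 1, 4)
[3] R2 /= 1  ⇒  (0, 0, 1, 3, 1)
     R0 -= 1·R2  ⇒  (1, 0, 0, 3, 4)
     R1 -= 5·R2  ⇒  (0, 1, 0, 6, 5)
     R3 -= 6·R2  ⇒  (0, 0, 0, 4, 5)
[4] R3 /= 4  ⇒  (0, 0, 0, 1, 3)
     R0 -= 3·R3  ⇒  (1, 0, 0, 0, 2)
     R1 -= 6·R3  ⇒  (0, 1, 0, 0, 1)
     R2 -= 3·R3  ⇒  (0, 0, 1, 0, 6)

M[2][4] = 6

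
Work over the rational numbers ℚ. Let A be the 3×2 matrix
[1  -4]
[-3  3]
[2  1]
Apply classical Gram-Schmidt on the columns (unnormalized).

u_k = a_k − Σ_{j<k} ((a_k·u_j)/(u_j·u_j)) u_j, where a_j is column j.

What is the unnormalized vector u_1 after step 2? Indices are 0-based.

Step 1: u_0 = a_0 = (1, -3, 2).
Step 2: u_1 = a_1 − (-11/14)·u_0 = (-45/14, 9/14, 18/7).

u_1 = (-45/14, 9/14, 18/7)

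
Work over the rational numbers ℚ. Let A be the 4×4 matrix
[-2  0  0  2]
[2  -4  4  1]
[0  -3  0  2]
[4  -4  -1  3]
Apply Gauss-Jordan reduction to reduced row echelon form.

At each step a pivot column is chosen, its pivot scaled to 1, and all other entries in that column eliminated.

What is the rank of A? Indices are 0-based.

step 1: normalize row 0 (÷-2) = (1, 0, 0, -1)
  row 1: subtract 2×row0 = (0, -4, 4, 3)
  row 3: subtract 4×row0 = (0, -4, -1, 7)
step 2: normalize row 1 (÷-4) = (0, 1, -1, -3/4)
  row 2: subtract -3×row1 = (0, 0, -3, -1/4)
  row 3: subtract -4×row1 = (0, 0, -5, 4)
step 3: normalize row 2 (÷-3) = (0, 0, 1, 1/12)
  row 1: subtract -1×row2 = (0, 1, 0, -2/3)
  row 3: subtract -5×row2 = (0, 0, 0, 53/12)
step 4: normalize row 3 (÷53/12) = (0, 0, 0, 1)
  row 0: subtract -1×row3 = (1, 0, 0, 0)
  row 1: subtract -2/3×row3 = (0, 1, 0, 0)
  row 2: subtract 1/12×row3 = (0, 0, 1, 0)

rank = 4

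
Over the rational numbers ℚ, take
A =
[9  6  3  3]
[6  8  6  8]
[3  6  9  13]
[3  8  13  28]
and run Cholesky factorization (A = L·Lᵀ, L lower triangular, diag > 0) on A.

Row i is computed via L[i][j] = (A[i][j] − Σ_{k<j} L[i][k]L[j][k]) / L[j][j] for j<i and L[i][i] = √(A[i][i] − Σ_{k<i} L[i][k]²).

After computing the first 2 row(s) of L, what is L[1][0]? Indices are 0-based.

Step 1: L[0][0] = √(9) = 3.
  L[1][0] = (6) / L[0][0] = 2.
Step 2: L[1][1] = √(4) = 2.

L[1][0] = 2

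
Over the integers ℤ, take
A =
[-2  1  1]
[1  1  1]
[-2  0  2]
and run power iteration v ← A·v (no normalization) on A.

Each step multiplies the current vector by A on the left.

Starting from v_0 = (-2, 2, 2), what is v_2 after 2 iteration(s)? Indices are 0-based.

v_0 = (-2, 2, 2).
v_1 = A·v_0 = (8, 2, 8).
v_2 = A·v_1 = (-6, 18, 0).

v_2 = (-6, 18, 0)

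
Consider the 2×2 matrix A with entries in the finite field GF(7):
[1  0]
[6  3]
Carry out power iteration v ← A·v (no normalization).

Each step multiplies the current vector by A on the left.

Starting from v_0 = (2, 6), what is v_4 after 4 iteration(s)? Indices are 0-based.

v_0 = (2, 6).
v_1 = A·v_0 = (2, 2).
v_2 = A·v_1 = (2, 4).
v_3 = A·v_2 = (2, 3).
v_4 = A·v_3 = (2, 0).

v_4 = (2, 0)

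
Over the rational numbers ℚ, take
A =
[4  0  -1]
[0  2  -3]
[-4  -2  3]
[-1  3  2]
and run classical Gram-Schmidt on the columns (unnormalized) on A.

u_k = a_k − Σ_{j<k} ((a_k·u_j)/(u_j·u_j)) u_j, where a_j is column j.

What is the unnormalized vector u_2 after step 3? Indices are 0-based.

Step 1: u_0 = a_0 = (4, 0, -4, -1).
Step 2: u_1 = a_1 − (5/33)·u_0 = (-20/33, 2, -46/33, 104/33).
Step 3: u_2 = a_2 − (-6/11)·u_0 − (-27/134)·u_1 = (71/67, -174/67, 36/67, 140/67).

u_2 = (71/67, -174/67, 36/67, 140/67)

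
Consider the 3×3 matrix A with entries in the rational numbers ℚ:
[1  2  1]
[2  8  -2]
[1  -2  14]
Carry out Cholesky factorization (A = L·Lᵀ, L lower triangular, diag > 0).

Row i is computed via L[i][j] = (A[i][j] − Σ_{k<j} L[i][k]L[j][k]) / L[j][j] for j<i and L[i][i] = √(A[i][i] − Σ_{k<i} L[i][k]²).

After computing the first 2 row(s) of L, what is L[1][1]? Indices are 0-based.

L[1][1] = 2

Step 1: L[0][0] = √(1) = 1.
  L[1][0] = (2) / L[0][0] = 2.
Step 2: L[1][1] = √(4) = 2.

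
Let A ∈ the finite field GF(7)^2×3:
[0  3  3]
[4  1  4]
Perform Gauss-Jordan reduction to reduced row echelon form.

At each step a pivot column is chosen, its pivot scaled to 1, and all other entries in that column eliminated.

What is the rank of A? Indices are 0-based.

pivot(0,0): swap R0↔R1
pivot(0,0)=4: scale R0 → (1, 2, 1)
pivot(1,1)=3: scale R1 → (0, 1, 1)
  clear (0,1): R0 −= (2)R1 → (1, 0, 6)

rank = 2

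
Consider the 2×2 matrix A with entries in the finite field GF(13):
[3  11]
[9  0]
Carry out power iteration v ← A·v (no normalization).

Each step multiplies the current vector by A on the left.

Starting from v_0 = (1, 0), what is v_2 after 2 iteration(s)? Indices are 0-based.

v_0 = (1, 0).
v_1 = A·v_0 = (3, 9).
v_2 = A·v_1 = (4, 1).

v_2 = (4, 1)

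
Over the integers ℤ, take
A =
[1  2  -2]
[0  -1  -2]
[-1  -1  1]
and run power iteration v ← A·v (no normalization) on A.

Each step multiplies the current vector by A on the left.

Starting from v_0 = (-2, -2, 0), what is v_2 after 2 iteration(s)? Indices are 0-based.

v_2 = (-10, -10, 8)

v_0 = (-2, -2, 0).
v_1 = A·v_0 = (-6, 2, 4).
v_2 = A·v_1 = (-10, -10, 8).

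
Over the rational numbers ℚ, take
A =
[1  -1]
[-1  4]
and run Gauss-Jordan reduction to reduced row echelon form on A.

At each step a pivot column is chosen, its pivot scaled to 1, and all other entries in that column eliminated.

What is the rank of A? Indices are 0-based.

rank = 2

[1] R0 /= 1  ⇒  (1, -1)
     R1 -= -1·R0  ⇒  (0, 3)
[2] R1 /= 3  ⇒  (0, 1)
     R0 -= -1·R1  ⇒  (1, 0)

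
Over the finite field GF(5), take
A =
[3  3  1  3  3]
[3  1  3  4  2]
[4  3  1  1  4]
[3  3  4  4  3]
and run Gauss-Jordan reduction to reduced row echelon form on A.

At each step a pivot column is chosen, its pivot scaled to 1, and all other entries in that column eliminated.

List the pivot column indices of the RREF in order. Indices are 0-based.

pivot(0,0)=3: scale R0 → (1, 1, 2, 1, 1)
  clear (1,0): R1 −= (3)R0 → (0, 3, 2, 1, 4)
  clear (2,0): R2 −= (4)R0 → (0, 4, 3, 2, 0)
  clear (3,0): R3 −= (3)R0 → (0, 0, 3, 1, 0)
pivot(1,1)=3: scale R1 → (0, 1, 4, 2, 3)
  clear (0,1): R0 −= (1)R1 → (1, 0, 3, 4, 3)
  clear (2,1): R2 −= (4)R1 → (0, 0, 2, 4, 3)
pivot(2,2)=2: scale R2 → (0, 0, 1, 2, 4)
  clear (0,2): R0 −= (3)R2 → (1, 0, 0, 3, 1)
  clear (1,2): R1 −= (4)R2 → (0, 1, 0, 4, 2)
  clear (3,2): R3 −= (3)R2 → (0, 0, 0, 0, 3)
col 3: no nonzero at/below row 3; advance.
pivot(3,4)=3: scale R3 → (0, 0, 0, 0, 1)
  clear (0,4): R0 −= (1)R3 → (1, 0, 0, 3, 0)
  clear (1,4): R1 −= (2)R3 → (0, 1, 0, 4, 0)
  clear (2,4): R2 −= (4)R3 → (0, 0, 1, 2, 0)

pivot columns: 0, 1, 2, 4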